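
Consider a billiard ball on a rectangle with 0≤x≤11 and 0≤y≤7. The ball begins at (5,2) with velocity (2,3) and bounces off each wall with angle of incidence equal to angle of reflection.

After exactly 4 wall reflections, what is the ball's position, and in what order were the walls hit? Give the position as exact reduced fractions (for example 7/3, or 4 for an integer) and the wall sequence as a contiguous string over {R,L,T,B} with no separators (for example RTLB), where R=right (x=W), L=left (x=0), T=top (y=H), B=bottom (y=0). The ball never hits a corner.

1. t=5/3 → T at (25/3,7); v=(2,-3)
2. t=4/3 → R at (11,3); v=(-2,-3)
3. t=1 → B at (9,0); v=(-2,3)
4. t=7/3 → T at (13/3,7); v=(-2,-3)

Final position: (13/3,7)
Wall sequence: TRBT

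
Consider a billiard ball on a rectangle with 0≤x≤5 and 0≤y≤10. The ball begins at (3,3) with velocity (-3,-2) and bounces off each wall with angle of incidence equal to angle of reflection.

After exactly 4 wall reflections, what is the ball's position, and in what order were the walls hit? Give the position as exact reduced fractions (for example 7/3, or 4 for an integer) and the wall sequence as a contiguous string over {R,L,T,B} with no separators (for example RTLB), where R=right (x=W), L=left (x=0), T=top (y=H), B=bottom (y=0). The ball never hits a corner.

Final position: (0,17/3)
Wall sequence: LBRL

1. t=1 → L at (0,1); v=(3,-2)
2. t=1/2 → B at (3/2,0); v=(3,2)
3. t=7/6 → R at (5,7/3); v=(-3,2)
4. t=5/3 → L at (0,17/3); v=(3,2)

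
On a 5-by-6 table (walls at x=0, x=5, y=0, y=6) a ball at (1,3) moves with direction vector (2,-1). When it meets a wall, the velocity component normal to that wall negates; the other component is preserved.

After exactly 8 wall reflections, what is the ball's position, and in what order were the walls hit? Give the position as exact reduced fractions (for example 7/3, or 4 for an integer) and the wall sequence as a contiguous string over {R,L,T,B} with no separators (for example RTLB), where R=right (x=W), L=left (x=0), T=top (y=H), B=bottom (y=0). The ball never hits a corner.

1. t=2 → R at (5,1); v=(-2,-1)
2. t=1 → B at (3,0); v=(-2,1)
3. t=3/2 → L at (0,3/2); v=(2,1)
4. t=5/2 → R at (5,4); v=(-2,1)
5. t=2 → T at (1,6); v=(-2,-1)
6. t=1/2 → L at (0,11/2); v=(2,-1)
7. t=5/2 → R at (5,3); v=(-2,-1)
8. t=5/2 → L at (0,1/2); v=(2,-1)

Final position: (0,1/2)
Wall sequence: RBLRTLRL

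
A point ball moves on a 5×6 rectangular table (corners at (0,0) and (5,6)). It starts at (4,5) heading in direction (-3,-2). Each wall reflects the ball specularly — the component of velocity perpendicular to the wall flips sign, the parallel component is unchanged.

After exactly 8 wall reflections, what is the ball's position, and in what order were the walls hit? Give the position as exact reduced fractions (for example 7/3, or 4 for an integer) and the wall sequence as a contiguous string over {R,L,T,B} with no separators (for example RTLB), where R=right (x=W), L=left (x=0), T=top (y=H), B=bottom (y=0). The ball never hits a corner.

Final position: (3/2,0)
Wall sequence: LBRLTRLB

1. t=4/3 → L at (0,7/3); v=(3,-2)
2. t=7/6 → B at (7/2,0); v=(3,2)
3. t=1/2 → R at (5,1); v=(-3,2)
4. t=5/3 → L at (0,13/3); v=(3,2)
5. t=5/6 → T at (5/2,6); v=(3,-2)
6. t=5/6 → R at (5,13/3); v=(-3,-2)
7. t=5/3 → L at (0,1); v=(3,-2)
8. t=1/2 → B at (3/2,0); v=(3,2)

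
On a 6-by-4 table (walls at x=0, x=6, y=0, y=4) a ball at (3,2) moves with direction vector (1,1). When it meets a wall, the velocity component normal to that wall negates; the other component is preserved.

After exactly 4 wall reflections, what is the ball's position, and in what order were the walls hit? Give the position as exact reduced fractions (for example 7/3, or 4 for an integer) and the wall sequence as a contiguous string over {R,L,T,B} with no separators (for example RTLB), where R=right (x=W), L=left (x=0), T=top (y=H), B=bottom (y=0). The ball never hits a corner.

1. t=2 → T at (5,4); v=(1,-1)
2. t=1 → R at (6,3); v=(-1,-1)
3. t=3 → B at (3,0); v=(-1,1)
4. t=3 → L at (0,3); v=(1,1)

Final position: (0,3)
Wall sequence: TRBL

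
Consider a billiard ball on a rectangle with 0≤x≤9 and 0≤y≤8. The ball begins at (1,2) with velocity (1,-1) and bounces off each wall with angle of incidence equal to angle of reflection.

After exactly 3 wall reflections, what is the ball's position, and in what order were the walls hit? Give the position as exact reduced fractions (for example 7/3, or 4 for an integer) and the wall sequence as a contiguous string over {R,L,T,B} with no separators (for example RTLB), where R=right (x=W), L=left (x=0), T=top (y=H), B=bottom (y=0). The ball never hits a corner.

Final position: (7,8)
Wall sequence: BRT

1. t=2 → B at (3,0); v=(1,1)
2. t=6 → R at (9,6); v=(-1,1)
3. t=2 → T at (7,8); v=(-1,-1)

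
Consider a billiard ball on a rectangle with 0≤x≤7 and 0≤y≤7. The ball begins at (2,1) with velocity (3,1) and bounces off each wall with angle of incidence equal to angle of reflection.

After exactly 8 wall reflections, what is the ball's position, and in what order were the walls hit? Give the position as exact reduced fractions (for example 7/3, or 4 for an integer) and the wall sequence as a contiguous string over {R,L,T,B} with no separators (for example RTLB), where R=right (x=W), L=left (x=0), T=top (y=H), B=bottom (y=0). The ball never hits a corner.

1. t=5/3 → R at (7,8/3); v=(-3,1)
2. t=7/3 → L at (0,5); v=(3,1)
3. t=2 → T at (6,7); v=(3,-1)
4. t=1/3 → R at (7,20/3); v=(-3,-1)
5. t=7/3 → L at (0,13/3); v=(3,-1)
6. t=7/3 → R at (7,2); v=(-3,-1)
7. t=2 → B at (1,0); v=(-3,1)
8. t=1/3 → L at (0,1/3); v=(3,1)

Final position: (0,1/3)
Wall sequence: RLTRLRBL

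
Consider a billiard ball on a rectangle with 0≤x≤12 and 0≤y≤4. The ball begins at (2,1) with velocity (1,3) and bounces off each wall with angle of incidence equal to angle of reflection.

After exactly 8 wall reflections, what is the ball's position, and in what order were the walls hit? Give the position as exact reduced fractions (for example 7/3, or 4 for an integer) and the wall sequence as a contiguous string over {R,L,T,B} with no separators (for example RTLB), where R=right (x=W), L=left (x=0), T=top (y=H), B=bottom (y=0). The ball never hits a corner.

Final position: (12,1)
Wall sequence: TBTBTBTR

1. t=1 → T at (3,4); v=(1,-3)
2. t=4/3 → B at (13/3,0); v=(1,3)
3. t=4/3 → T at (17/3,4); v=(1,-3)
4. t=4/3 → B at (7,0); v=(1,3)
5. t=4/3 → T at (25/3,4); v=(1,-3)
6. t=4/3 → B at (29/3,0); v=(1,3)
7. t=4/3 → T at (11,4); v=(1,-3)
8. t=1 → R at (12,1); v=(-1,-3)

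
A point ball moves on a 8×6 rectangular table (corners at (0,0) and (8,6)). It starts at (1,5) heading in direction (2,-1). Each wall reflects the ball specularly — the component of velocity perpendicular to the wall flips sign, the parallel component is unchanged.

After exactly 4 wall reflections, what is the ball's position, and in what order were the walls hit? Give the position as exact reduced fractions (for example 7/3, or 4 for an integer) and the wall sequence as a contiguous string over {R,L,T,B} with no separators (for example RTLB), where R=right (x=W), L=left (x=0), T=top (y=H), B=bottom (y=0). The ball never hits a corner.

Final position: (7,6)
Wall sequence: RBLT

1. t=7/2 → R at (8,3/2); v=(-2,-1)
2. t=3/2 → B at (5,0); v=(-2,1)
3. t=5/2 → L at (0,5/2); v=(2,1)
4. t=7/2 → T at (7,6); v=(2,-1)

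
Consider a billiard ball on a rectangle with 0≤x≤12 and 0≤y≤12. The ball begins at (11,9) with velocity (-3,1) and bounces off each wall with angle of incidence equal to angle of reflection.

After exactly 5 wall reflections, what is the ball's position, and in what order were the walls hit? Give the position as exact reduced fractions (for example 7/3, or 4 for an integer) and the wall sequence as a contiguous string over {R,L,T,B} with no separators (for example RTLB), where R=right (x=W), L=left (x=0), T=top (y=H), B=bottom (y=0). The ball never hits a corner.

1. t=3 → T at (2,12); v=(-3,-1)
2. t=2/3 → L at (0,34/3); v=(3,-1)
3. t=4 → R at (12,22/3); v=(-3,-1)
4. t=4 → L at (0,10/3); v=(3,-1)
5. t=10/3 → B at (10,0); v=(3,1)

Final position: (10,0)
Wall sequence: TLRLB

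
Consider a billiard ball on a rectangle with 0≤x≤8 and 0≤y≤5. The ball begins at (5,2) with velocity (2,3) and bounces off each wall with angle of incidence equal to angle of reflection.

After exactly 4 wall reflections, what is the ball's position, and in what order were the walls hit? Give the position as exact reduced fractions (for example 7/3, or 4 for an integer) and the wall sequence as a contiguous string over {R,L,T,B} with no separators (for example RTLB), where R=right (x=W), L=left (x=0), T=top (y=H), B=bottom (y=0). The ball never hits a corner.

Final position: (7/3,5)
Wall sequence: TRBT

1. t=1 → T at (7,5); v=(2,-3)
2. t=1/2 → R at (8,7/2); v=(-2,-3)
3. t=7/6 → B at (17/3,0); v=(-2,3)
4. t=5/3 → T at (7/3,5); v=(-2,-3)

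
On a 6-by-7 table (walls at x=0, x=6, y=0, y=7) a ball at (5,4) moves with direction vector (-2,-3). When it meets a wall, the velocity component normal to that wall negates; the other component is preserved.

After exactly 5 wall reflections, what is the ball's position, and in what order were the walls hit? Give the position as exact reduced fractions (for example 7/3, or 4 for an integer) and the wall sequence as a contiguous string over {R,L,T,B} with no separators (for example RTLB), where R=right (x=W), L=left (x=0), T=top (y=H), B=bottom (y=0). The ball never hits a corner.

1. t=4/3 → B at (7/3,0); v=(-2,3)
2. t=7/6 → L at (0,7/2); v=(2,3)
3. t=7/6 → T at (7/3,7); v=(2,-3)
4. t=11/6 → R at (6,3/2); v=(-2,-3)
5. t=1/2 → B at (5,0); v=(-2,3)

Final position: (5,0)
Wall sequence: BLTRB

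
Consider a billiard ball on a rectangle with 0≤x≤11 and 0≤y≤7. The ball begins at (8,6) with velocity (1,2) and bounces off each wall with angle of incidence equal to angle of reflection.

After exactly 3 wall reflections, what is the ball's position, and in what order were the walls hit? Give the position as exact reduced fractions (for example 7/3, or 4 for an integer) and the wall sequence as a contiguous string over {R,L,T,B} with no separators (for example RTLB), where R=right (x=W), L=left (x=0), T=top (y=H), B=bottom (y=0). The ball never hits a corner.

1. t=1/2 → T at (17/2,7); v=(1,-2)
2. t=5/2 → R at (11,2); v=(-1,-2)
3. t=1 → B at (10,0); v=(-1,2)

Final position: (10,0)
Wall sequence: TRB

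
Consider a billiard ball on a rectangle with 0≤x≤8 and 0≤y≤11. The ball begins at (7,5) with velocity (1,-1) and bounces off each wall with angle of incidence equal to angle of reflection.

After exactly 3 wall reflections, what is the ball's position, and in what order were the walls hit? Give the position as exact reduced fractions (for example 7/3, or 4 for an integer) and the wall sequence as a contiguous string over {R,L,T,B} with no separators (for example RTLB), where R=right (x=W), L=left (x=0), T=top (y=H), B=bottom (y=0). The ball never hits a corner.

Final position: (0,4)
Wall sequence: RBL

1. t=1 → R at (8,4); v=(-1,-1)
2. t=4 → B at (4,0); v=(-1,1)
3. t=4 → L at (0,4); v=(1,1)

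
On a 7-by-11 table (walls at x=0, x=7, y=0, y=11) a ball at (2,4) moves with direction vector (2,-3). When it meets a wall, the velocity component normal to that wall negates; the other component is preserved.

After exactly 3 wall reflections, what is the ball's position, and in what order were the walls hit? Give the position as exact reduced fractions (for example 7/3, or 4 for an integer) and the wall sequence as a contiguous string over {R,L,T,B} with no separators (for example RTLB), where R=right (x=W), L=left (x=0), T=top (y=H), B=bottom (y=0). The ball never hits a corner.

Final position: (2,11)
Wall sequence: BRT

1. t=4/3 → B at (14/3,0); v=(2,3)
2. t=7/6 → R at (7,7/2); v=(-2,3)
3. t=5/2 → T at (2,11); v=(-2,-3)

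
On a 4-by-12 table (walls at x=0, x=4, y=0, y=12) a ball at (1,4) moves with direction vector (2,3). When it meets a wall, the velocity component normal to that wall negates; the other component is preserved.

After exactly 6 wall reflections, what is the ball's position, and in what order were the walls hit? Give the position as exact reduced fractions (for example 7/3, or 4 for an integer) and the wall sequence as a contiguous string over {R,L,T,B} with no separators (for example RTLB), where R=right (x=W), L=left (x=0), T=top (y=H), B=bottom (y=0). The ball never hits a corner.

1. t=3/2 → R at (4,17/2); v=(-2,3)
2. t=7/6 → T at (5/3,12); v=(-2,-3)
3. t=5/6 → L at (0,19/2); v=(2,-3)
4. t=2 → R at (4,7/2); v=(-2,-3)
5. t=7/6 → B at (5/3,0); v=(-2,3)
6. t=5/6 → L at (0,5/2); v=(2,3)

Final position: (0,5/2)
Wall sequence: RTLRBL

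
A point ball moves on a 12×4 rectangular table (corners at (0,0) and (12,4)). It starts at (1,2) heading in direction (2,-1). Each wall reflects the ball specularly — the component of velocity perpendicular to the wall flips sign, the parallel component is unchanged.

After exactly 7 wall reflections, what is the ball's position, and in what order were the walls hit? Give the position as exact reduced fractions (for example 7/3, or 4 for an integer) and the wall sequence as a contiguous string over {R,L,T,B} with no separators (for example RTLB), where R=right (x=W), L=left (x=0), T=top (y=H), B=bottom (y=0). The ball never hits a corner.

1. t=2 → B at (5,0); v=(2,1)
2. t=7/2 → R at (12,7/2); v=(-2,1)
3. t=1/2 → T at (11,4); v=(-2,-1)
4. t=4 → B at (3,0); v=(-2,1)
5. t=3/2 → L at (0,3/2); v=(2,1)
6. t=5/2 → T at (5,4); v=(2,-1)
7. t=7/2 → R at (12,1/2); v=(-2,-1)

Final position: (12,1/2)
Wall sequence: BRTBLTR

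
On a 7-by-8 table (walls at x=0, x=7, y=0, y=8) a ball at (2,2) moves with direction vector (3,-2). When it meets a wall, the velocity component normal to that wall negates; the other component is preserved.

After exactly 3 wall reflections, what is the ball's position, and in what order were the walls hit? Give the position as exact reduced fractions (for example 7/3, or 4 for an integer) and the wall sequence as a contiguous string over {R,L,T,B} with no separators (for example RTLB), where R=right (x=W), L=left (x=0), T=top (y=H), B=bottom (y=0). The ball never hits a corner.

1. t=1 → B at (5,0); v=(3,2)
2. t=2/3 → R at (7,4/3); v=(-3,2)
3. t=7/3 → L at (0,6); v=(3,2)

Final position: (0,6)
Wall sequence: BRL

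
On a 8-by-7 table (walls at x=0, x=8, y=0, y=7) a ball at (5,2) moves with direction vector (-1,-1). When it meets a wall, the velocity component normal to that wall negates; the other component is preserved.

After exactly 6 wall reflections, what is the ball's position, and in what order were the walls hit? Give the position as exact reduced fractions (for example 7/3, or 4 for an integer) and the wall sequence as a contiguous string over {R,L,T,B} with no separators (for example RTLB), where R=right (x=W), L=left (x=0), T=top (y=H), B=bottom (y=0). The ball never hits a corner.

1. t=2 → B at (3,0); v=(-1,1)
2. t=3 → L at (0,3); v=(1,1)
3. t=4 → T at (4,7); v=(1,-1)
4. t=4 → R at (8,3); v=(-1,-1)
5. t=3 → B at (5,0); v=(-1,1)
6. t=5 → L at (0,5); v=(1,1)

Final position: (0,5)
Wall sequence: BLTRBL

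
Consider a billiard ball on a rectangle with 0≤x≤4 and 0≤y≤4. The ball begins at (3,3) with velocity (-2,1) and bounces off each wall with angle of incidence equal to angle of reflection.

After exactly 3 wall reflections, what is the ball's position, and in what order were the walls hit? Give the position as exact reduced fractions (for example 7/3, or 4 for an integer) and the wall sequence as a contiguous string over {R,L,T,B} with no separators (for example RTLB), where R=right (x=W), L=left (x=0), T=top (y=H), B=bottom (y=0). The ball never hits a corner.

1. t=1 → T at (1,4); v=(-2,-1)
2. t=1/2 → L at (0,7/2); v=(2,-1)
3. t=2 → R at (4,3/2); v=(-2,-1)

Final position: (4,3/2)
Wall sequence: TLR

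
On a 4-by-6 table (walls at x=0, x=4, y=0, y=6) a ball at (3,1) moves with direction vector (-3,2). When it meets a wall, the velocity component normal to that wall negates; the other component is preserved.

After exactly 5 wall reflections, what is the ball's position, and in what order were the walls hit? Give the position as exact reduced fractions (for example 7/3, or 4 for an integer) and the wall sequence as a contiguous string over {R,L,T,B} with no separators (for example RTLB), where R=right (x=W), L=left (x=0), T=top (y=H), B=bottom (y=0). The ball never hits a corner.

1. t=1 → L at (0,3); v=(3,2)
2. t=4/3 → R at (4,17/3); v=(-3,2)
3. t=1/6 → T at (7/2,6); v=(-3,-2)
4. t=7/6 → L at (0,11/3); v=(3,-2)
5. t=4/3 → R at (4,1); v=(-3,-2)

Final position: (4,1)
Wall sequence: LRTLR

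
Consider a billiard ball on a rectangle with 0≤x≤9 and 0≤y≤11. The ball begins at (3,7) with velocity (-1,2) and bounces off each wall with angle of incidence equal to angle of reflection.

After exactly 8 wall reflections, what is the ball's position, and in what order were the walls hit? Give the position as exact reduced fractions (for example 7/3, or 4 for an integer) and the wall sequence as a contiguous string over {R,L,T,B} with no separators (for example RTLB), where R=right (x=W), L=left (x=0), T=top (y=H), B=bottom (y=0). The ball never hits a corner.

Final position: (3,11)
Wall sequence: TLBRTBLT

1. t=2 → T at (1,11); v=(-1,-2)
2. t=1 → L at (0,9); v=(1,-2)
3. t=9/2 → B at (9/2,0); v=(1,2)
4. t=9/2 → R at (9,9); v=(-1,2)
5. t=1 → T at (8,11); v=(-1,-2)
6. t=11/2 → B at (5/2,0); v=(-1,2)
7. t=5/2 → L at (0,5); v=(1,2)
8. t=3 → T at (3,11); v=(1,-2)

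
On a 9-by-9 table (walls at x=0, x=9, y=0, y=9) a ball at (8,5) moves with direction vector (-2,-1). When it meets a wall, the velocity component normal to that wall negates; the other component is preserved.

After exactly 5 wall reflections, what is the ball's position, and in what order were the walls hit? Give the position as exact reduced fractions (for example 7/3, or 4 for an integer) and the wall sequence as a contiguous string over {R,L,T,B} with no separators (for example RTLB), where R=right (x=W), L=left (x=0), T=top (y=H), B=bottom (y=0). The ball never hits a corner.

1. t=4 → L at (0,1); v=(2,-1)
2. t=1 → B at (2,0); v=(2,1)
3. t=7/2 → R at (9,7/2); v=(-2,1)
4. t=9/2 → L at (0,8); v=(2,1)
5. t=1 → T at (2,9); v=(2,-1)

Final position: (2,9)
Wall sequence: LBRLT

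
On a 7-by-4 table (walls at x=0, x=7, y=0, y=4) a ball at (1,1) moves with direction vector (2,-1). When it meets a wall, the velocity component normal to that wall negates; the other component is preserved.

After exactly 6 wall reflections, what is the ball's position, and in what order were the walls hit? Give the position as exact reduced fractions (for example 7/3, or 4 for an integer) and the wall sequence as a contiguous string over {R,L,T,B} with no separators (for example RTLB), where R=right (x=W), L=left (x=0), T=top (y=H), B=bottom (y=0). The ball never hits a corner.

1. t=1 → B at (3,0); v=(2,1)
2. t=2 → R at (7,2); v=(-2,1)
3. t=2 → T at (3,4); v=(-2,-1)
4. t=3/2 → L at (0,5/2); v=(2,-1)
5. t=5/2 → B at (5,0); v=(2,1)
6. t=1 → R at (7,1); v=(-2,1)

Final position: (7,1)
Wall sequence: BRTLBR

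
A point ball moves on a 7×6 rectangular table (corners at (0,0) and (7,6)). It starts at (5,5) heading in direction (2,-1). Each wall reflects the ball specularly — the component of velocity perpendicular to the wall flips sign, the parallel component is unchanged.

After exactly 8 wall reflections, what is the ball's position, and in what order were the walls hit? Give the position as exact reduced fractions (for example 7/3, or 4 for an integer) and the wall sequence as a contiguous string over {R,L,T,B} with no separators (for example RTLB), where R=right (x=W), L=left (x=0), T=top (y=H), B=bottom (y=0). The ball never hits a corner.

Final position: (3,0)
Wall sequence: RLBRTLRB

1. t=1 → R at (7,4); v=(-2,-1)
2. t=7/2 → L at (0,1/2); v=(2,-1)
3. t=1/2 → B at (1,0); v=(2,1)
4. t=3 → R at (7,3); v=(-2,1)
5. t=3 → T at (1,6); v=(-2,-1)
6. t=1/2 → L at (0,11/2); v=(2,-1)
7. t=7/2 → R at (7,2); v=(-2,-1)
8. t=2 → B at (3,0); v=(-2,1)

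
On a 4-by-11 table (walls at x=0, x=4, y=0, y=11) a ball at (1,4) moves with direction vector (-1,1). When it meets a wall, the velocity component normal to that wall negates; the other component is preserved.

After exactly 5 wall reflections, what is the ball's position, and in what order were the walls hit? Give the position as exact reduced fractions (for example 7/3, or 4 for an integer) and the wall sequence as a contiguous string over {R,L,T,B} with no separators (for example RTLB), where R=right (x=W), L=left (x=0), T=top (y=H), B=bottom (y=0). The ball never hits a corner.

1. t=1 → L at (0,5); v=(1,1)
2. t=4 → R at (4,9); v=(-1,1)
3. t=2 → T at (2,11); v=(-1,-1)
4. t=2 → L at (0,9); v=(1,-1)
5. t=4 → R at (4,5); v=(-1,-1)

Final position: (4,5)
Wall sequence: LRTLR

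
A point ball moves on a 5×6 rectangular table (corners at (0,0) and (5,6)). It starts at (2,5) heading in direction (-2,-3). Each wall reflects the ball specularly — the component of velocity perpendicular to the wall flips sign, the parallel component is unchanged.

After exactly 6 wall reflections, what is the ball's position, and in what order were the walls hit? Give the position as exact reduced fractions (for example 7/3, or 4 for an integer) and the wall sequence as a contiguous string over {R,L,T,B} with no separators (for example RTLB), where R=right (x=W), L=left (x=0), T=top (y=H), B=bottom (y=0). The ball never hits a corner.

1. t=1 → L at (0,2); v=(2,-3)
2. t=2/3 → B at (4/3,0); v=(2,3)
3. t=11/6 → R at (5,11/2); v=(-2,3)
4. t=1/6 → T at (14/3,6); v=(-2,-3)
5. t=2 → B at (2/3,0); v=(-2,3)
6. t=1/3 → L at (0,1); v=(2,3)

Final position: (0,1)
Wall sequence: LBRTBL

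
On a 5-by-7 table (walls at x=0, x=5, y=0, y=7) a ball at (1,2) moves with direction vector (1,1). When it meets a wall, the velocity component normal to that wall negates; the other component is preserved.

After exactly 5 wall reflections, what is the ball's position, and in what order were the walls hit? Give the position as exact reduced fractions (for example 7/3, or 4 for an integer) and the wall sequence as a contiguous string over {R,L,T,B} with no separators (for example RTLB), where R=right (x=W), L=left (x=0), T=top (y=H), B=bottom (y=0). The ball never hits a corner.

Final position: (5,2)
Wall sequence: RTLBR

1. t=4 → R at (5,6); v=(-1,1)
2. t=1 → T at (4,7); v=(-1,-1)
3. t=4 → L at (0,3); v=(1,-1)
4. t=3 → B at (3,0); v=(1,1)
5. t=2 → R at (5,2); v=(-1,1)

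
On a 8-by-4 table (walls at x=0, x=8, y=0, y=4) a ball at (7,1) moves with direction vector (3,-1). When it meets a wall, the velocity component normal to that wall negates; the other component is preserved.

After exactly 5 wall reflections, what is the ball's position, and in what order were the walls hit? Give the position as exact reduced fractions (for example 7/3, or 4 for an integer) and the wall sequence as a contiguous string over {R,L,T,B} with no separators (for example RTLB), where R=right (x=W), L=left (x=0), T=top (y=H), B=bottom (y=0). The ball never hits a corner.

1. t=1/3 → R at (8,2/3); v=(-3,-1)
2. t=2/3 → B at (6,0); v=(-3,1)
3. t=2 → L at (0,2); v=(3,1)
4. t=2 → T at (6,4); v=(3,-1)
5. t=2/3 → R at (8,10/3); v=(-3,-1)

Final position: (8,10/3)
Wall sequence: RBLTR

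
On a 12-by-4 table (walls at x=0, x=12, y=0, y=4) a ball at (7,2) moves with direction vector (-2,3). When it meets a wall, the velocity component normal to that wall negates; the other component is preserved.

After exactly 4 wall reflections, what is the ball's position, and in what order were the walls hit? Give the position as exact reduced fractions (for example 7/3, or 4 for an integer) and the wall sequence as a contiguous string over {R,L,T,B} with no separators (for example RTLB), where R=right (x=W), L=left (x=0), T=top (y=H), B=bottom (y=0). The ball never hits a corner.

1. t=2/3 → T at (17/3,4); v=(-2,-3)
2. t=4/3 → B at (3,0); v=(-2,3)
3. t=4/3 → T at (1/3,4); v=(-2,-3)
4. t=1/6 → L at (0,7/2); v=(2,-3)

Final position: (0,7/2)
Wall sequence: TBTL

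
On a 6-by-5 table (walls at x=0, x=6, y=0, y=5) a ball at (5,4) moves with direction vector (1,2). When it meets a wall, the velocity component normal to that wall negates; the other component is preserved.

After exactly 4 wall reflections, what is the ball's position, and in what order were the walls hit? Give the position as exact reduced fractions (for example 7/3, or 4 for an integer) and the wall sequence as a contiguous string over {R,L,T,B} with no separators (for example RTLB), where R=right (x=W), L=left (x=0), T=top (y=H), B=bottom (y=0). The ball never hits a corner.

Final position: (3/2,5)
Wall sequence: TRBT

1. t=1/2 → T at (11/2,5); v=(1,-2)
2. t=1/2 → R at (6,4); v=(-1,-2)
3. t=2 → B at (4,0); v=(-1,2)
4. t=5/2 → T at (3/2,5); v=(-1,-2)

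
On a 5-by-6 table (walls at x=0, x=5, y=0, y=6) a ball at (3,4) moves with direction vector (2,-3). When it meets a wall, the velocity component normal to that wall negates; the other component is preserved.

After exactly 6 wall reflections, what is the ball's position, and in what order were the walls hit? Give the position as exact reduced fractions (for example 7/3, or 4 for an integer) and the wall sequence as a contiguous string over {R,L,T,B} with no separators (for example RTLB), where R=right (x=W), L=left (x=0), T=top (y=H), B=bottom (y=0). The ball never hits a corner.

Final position: (5,2)
Wall sequence: RBTLBR

1. t=1 → R at (5,1); v=(-2,-3)
2. t=1/3 → B at (13/3,0); v=(-2,3)
3. t=2 → T at (1/3,6); v=(-2,-3)
4. t=1/6 → L at (0,11/2); v=(2,-3)
5. t=11/6 → B at (11/3,0); v=(2,3)
6. t=2/3 → R at (5,2); v=(-2,3)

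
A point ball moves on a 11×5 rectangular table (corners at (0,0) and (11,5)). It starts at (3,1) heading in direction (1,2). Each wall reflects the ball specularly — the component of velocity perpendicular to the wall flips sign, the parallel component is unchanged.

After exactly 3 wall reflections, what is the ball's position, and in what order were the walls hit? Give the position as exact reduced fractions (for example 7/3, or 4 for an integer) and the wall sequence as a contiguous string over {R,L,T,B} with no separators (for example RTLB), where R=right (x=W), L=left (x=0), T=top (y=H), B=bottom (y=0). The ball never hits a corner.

Final position: (10,5)
Wall sequence: TBT

1. t=2 → T at (5,5); v=(1,-2)
2. t=5/2 → B at (15/2,0); v=(1,2)
3. t=5/2 → T at (10,5); v=(1,-2)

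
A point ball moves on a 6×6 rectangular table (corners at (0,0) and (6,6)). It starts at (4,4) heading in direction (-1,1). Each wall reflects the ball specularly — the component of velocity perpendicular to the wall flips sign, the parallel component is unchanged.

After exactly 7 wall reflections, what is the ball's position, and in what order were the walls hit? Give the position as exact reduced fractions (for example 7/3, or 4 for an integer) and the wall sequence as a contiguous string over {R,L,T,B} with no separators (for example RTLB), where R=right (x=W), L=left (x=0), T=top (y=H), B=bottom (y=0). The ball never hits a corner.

1. t=2 → T at (2,6); v=(-1,-1)
2. t=2 → L at (0,4); v=(1,-1)
3. t=4 → B at (4,0); v=(1,1)
4. t=2 → R at (6,2); v=(-1,1)
5. t=4 → T at (2,6); v=(-1,-1)
6. t=2 → L at (0,4); v=(1,-1)
7. t=4 → B at (4,0); v=(1,1)

Final position: (4,0)
Wall sequence: TLBRTLB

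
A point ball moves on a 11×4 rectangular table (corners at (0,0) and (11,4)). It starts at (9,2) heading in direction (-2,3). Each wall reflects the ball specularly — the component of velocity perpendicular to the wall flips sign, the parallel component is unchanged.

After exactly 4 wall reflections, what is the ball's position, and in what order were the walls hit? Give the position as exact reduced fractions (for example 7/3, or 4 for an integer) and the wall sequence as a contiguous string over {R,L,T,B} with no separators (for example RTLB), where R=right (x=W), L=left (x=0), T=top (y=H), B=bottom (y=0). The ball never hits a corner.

1. t=2/3 → T at (23/3,4); v=(-2,-3)
2. t=4/3 → B at (5,0); v=(-2,3)
3. t=4/3 → T at (7/3,4); v=(-2,-3)
4. t=7/6 → L at (0,1/2); v=(2,-3)

Final position: (0,1/2)
Wall sequence: TBTL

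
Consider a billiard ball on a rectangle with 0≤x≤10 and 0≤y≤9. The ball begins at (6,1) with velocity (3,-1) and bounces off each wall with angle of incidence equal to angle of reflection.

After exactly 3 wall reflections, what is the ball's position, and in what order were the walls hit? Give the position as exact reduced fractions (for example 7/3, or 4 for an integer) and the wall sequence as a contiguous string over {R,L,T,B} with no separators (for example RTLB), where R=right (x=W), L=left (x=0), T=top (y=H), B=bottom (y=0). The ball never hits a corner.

1. t=1 → B at (9,0); v=(3,1)
2. t=1/3 → R at (10,1/3); v=(-3,1)
3. t=10/3 → L at (0,11/3); v=(3,1)

Final position: (0,11/3)
Wall sequence: BRL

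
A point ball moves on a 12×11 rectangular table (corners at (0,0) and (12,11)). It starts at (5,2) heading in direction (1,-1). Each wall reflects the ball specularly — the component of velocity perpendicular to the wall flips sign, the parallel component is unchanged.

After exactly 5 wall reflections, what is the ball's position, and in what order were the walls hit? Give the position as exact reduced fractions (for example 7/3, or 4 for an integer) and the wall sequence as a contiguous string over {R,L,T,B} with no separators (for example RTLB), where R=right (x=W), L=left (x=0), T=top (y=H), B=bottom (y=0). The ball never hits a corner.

1. t=2 → B at (7,0); v=(1,1)
2. t=5 → R at (12,5); v=(-1,1)
3. t=6 → T at (6,11); v=(-1,-1)
4. t=6 → L at (0,5); v=(1,-1)
5. t=5 → B at (5,0); v=(1,1)

Final position: (5,0)
Wall sequence: BRTLB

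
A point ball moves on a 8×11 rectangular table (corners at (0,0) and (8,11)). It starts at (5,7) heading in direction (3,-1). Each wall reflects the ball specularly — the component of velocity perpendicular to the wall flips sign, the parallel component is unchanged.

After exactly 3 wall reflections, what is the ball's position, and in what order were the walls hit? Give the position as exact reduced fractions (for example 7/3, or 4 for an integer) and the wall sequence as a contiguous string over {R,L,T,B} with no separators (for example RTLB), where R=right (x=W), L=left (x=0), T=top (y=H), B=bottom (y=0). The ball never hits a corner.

1. t=1 → R at (8,6); v=(-3,-1)
2. t=8/3 → L at (0,10/3); v=(3,-1)
3. t=8/3 → R at (8,2/3); v=(-3,-1)

Final position: (8,2/3)
Wall sequence: RLR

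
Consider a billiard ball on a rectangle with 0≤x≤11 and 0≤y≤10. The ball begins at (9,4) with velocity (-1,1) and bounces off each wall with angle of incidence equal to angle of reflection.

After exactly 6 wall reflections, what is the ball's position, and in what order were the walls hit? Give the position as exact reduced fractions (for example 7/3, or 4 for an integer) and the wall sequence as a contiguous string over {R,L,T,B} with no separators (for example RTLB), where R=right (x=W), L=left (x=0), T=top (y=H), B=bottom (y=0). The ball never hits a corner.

Final position: (0,5)
Wall sequence: TLBRTL

1. t=6 → T at (3,10); v=(-1,-1)
2. t=3 → L at (0,7); v=(1,-1)
3. t=7 → B at (7,0); v=(1,1)
4. t=4 → R at (11,4); v=(-1,1)
5. t=6 → T at (5,10); v=(-1,-1)
6. t=5 → L at (0,5); v=(1,-1)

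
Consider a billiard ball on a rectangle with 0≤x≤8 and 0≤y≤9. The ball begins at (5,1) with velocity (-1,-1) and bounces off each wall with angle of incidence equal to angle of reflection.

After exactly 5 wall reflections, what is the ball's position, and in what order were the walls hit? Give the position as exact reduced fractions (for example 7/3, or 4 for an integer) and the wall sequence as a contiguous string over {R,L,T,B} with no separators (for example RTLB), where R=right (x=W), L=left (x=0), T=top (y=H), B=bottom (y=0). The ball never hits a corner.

1. t=1 → B at (4,0); v=(-1,1)
2. t=4 → L at (0,4); v=(1,1)
3. t=5 → T at (5,9); v=(1,-1)
4. t=3 → R at (8,6); v=(-1,-1)
5. t=6 → B at (2,0); v=(-1,1)

Final position: (2,0)
Wall sequence: BLTRB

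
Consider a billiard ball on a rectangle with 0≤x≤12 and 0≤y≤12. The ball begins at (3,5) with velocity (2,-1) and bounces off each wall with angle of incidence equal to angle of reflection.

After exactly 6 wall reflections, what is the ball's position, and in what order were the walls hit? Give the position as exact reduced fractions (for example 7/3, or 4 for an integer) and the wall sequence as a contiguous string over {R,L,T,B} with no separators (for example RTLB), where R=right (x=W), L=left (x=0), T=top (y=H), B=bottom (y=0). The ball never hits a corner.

1. t=9/2 → R at (12,1/2); v=(-2,-1)
2. t=1/2 → B at (11,0); v=(-2,1)
3. t=11/2 → L at (0,11/2); v=(2,1)
4. t=6 → R at (12,23/2); v=(-2,1)
5. t=1/2 → T at (11,12); v=(-2,-1)
6. t=11/2 → L at (0,13/2); v=(2,-1)

Final position: (0,13/2)
Wall sequence: RBLRTL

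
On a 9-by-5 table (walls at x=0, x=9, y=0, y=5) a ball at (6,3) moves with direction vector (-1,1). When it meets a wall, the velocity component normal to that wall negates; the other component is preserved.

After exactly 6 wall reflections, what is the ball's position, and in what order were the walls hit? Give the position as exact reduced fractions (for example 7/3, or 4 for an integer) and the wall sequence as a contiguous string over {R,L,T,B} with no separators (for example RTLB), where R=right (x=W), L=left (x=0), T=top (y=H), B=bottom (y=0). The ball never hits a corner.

Final position: (7,0)
Wall sequence: TLBTRB

1. t=2 → T at (4,5); v=(-1,-1)
2. t=4 → L at (0,1); v=(1,-1)
3. t=1 → B at (1,0); v=(1,1)
4. t=5 → T at (6,5); v=(1,-1)
5. t=3 → R at (9,2); v=(-1,-1)
6. t=2 → B at (7,0); v=(-1,1)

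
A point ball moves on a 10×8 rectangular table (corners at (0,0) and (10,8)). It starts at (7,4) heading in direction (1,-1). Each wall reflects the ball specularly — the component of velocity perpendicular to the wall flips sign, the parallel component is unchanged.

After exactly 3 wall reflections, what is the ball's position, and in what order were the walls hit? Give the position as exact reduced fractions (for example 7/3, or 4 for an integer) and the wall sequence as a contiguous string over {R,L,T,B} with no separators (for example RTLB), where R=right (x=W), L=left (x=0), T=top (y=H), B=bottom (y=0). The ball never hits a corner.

1. t=3 → R at (10,1); v=(-1,-1)
2. t=1 → B at (9,0); v=(-1,1)
3. t=8 → T at (1,8); v=(-1,-1)

Final position: (1,8)
Wall sequence: RBT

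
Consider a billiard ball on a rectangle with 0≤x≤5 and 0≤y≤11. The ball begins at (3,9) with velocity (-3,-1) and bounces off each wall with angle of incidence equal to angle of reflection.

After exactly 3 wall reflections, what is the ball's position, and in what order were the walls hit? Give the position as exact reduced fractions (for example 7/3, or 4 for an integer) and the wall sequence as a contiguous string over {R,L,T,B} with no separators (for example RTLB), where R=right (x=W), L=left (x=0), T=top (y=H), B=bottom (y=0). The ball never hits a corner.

1. t=1 → L at (0,8); v=(3,-1)
2. t=5/3 → R at (5,19/3); v=(-3,-1)
3. t=5/3 → L at (0,14/3); v=(3,-1)

Final position: (0,14/3)
Wall sequence: LRL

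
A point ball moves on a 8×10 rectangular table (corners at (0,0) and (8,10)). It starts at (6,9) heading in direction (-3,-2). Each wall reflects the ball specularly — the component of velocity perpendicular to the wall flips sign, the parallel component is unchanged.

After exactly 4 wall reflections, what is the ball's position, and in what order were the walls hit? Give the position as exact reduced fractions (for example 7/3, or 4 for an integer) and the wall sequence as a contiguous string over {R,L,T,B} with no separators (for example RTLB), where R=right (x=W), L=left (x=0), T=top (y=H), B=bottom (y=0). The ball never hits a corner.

Final position: (0,17/3)
Wall sequence: LBRL

1. t=2 → L at (0,5); v=(3,-2)
2. t=5/2 → B at (15/2,0); v=(3,2)
3. t=1/6 → R at (8,1/3); v=(-3,2)
4. t=8/3 → L at (0,17/3); v=(3,2)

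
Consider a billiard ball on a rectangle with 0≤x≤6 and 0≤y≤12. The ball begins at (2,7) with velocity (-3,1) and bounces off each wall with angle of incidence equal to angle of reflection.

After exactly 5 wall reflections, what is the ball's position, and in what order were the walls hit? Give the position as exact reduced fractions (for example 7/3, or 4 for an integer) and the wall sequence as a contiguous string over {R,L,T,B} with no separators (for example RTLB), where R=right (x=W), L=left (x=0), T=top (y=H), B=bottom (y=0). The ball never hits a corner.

1. t=2/3 → L at (0,23/3); v=(3,1)
2. t=2 → R at (6,29/3); v=(-3,1)
3. t=2 → L at (0,35/3); v=(3,1)
4. t=1/3 → T at (1,12); v=(3,-1)
5. t=5/3 → R at (6,31/3); v=(-3,-1)

Final position: (6,31/3)
Wall sequence: LRLTR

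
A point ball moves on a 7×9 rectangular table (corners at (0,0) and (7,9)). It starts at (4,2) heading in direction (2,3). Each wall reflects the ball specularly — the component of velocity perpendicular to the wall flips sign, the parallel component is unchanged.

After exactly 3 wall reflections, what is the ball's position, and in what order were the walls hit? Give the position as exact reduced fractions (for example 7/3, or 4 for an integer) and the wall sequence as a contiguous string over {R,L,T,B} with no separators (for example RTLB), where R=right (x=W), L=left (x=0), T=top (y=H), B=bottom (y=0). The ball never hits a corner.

1. t=3/2 → R at (7,13/2); v=(-2,3)
2. t=5/6 → T at (16/3,9); v=(-2,-3)
3. t=8/3 → L at (0,1); v=(2,-3)

Final position: (0,1)
Wall sequence: RTL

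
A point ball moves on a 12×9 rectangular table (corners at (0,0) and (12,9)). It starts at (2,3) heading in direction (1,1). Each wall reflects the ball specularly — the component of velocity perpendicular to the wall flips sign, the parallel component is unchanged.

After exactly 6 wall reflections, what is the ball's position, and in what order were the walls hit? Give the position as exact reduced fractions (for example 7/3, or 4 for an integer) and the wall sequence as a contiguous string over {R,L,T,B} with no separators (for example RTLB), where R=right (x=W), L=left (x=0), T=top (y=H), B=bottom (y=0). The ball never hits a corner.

1. t=6 → T at (8,9); v=(1,-1)
2. t=4 → R at (12,5); v=(-1,-1)
3. t=5 → B at (7,0); v=(-1,1)
4. t=7 → L at (0,7); v=(1,1)
5. t=2 → T at (2,9); v=(1,-1)
6. t=9 → B at (11,0); v=(1,1)

Final position: (11,0)
Wall sequence: TRBLTB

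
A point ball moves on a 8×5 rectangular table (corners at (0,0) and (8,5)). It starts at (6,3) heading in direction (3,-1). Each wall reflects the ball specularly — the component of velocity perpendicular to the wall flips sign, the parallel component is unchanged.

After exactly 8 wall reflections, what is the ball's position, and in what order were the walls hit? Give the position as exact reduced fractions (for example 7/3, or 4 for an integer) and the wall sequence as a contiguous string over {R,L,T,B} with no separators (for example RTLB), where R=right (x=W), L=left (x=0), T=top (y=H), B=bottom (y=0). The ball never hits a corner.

Final position: (3,0)
Wall sequence: RBLRTLRB

1. t=2/3 → R at (8,7/3); v=(-3,-1)
2. t=7/3 → B at (1,0); v=(-3,1)
3. t=1/3 → L at (0,1/3); v=(3,1)
4. t=8/3 → R at (8,3); v=(-3,1)
5. t=2 → T at (2,5); v=(-3,-1)
6. t=2/3 → L at (0,13/3); v=(3,-1)
7. t=8/3 → R at (8,5/3); v=(-3,-1)
8. t=5/3 → B at (3,0); v=(-3,1)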